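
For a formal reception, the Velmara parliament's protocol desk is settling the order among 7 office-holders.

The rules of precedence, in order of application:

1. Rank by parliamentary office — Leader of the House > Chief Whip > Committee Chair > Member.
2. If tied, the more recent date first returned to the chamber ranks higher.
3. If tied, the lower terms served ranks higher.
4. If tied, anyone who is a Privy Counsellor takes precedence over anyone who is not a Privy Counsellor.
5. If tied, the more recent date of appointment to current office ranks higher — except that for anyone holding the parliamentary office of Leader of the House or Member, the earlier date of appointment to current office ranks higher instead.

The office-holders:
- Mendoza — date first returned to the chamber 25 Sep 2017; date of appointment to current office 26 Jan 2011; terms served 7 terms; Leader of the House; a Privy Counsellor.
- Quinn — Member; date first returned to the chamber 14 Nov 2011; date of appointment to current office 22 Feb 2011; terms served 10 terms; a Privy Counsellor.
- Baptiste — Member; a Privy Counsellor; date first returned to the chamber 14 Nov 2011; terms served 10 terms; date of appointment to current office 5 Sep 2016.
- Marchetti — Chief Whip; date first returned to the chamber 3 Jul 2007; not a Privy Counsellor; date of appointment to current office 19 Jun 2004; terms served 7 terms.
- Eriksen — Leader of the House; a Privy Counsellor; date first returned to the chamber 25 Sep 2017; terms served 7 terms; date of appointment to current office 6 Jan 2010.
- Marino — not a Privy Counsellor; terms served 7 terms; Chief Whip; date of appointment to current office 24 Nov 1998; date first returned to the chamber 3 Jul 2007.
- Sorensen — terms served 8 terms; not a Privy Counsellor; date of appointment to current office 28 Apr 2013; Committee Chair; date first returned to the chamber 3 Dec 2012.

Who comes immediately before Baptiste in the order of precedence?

By parliamentary office: Eriksen and Mendoza (Leader of the House); then Marchetti and Marino (Chief Whip); then Sorensen (Committee Chair); then Quinn and Baptiste (Member).
Eriksen and Mendoza both have date first returned to the chamber 25 Sep 2017, so the next rule applies.
Eriksen and Mendoza both have terms served 7 terms, so the next rule applies.
Eriksen and Mendoza are each a Privy Counsellor, so the next rule applies.
Among Eriksen and Mendoza, by date of appointment to current office (earlier first) (reversed rule for this group): Eriksen (6 Jan 2010) before Mendoza (26 Jan 2011).
Marchetti and Marino both have date first returned to the chamber 3 Jul 2007, so the next rule applies.
Marchetti and Marino both have terms served 7 terms, so the next rule applies.
Marchetti and Marino are each not a Privy Counsellor, so the next rule applies.
Among Marchetti and Marino, by date of appointment to current office (later first): Marchetti (19 Jun 2004) before Marino (24 Nov 1998).
Quinn and Baptiste both have date first returned to the chamber 14 Nov 2011, so the next rule applies.
Quinn and Baptiste both have terms served 10 terms, so the next rule applies.
Quinn and Baptiste are each a Privy Counsellor, so the next rule applies.
Among Quinn and Baptiste, by date of appointment to current office (earlier first) (reversed rule for this group): Quinn (22 Feb 2011) before Baptiste (5 Sep 2016).
Order: Eriksen, Mendoza, Marchetti, Marino, Sorensen, Quinn, Baptiste.

Quinn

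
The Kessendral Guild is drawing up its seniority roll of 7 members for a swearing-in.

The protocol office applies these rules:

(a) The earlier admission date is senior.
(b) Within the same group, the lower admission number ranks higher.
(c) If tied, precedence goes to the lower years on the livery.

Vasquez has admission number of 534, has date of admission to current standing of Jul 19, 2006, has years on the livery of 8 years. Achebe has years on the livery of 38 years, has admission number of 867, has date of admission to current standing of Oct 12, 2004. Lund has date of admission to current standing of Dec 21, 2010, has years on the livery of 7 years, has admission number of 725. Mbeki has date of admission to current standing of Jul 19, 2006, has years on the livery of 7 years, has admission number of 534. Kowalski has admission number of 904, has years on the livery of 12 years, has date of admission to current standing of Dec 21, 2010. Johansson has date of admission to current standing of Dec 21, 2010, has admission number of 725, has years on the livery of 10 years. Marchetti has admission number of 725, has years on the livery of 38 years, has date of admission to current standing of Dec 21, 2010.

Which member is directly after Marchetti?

Kowalski

By date of admission to current standing (earlier first): Achebe (Oct 12, 2004); then Mbeki and Vasquez (both Jul 19, 2006); then Lund, Johansson, Marchetti and Kowalski (each Dec 21, 2010).
Mbeki and Vasquez both have admission number 534, so the next rule applies.
Among Mbeki and Vasquez, by years on the livery (lower first): Mbeki (7 years) before Vasquez (8 years).
Among Lund, Johansson, Marchetti and Kowalski, by admission number (lower first): Lund, Johansson and Marchetti (725) before Kowalski (904).
Among Lund, Johansson and Marchetti, by years on the livery (lower first): Lund (7 years) before Johansson (10 years) before Marchetti (38 years).
Order: Achebe, Mbeki, Vasquez, Lund, Johansson, Marchetti, Kowalski.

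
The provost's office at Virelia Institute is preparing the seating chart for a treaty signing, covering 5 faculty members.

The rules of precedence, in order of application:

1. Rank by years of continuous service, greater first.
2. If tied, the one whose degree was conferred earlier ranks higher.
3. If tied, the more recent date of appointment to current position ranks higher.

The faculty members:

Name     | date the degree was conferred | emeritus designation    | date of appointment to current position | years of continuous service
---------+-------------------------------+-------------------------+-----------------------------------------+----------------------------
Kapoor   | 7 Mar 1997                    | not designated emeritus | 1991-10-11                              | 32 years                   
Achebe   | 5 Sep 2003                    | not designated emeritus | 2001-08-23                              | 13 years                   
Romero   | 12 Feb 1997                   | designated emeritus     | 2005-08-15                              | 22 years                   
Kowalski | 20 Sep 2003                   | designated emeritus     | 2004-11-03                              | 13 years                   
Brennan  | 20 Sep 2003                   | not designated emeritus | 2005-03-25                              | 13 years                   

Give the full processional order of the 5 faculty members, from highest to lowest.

Kapoor, Romero, Achebe, Brennan, Kowalski

By years of continuous service (higher first): Kapoor (32 years); then Romero (22 years); then Achebe, Brennan and Kowalski (each 13 years).
Among Achebe, Brennan and Kowalski, by date the degree was conferred (earlier first): Achebe (5 Sep 2003) before Brennan and Kowalski (20 Sep 2003).
Among Brennan and Kowalski, by date of appointment to current position (later first): Brennan (2005-03-25) before Kowalski (2004-11-03).
Full order: Kapoor, Romero, Achebe, Brennan, Kowalski.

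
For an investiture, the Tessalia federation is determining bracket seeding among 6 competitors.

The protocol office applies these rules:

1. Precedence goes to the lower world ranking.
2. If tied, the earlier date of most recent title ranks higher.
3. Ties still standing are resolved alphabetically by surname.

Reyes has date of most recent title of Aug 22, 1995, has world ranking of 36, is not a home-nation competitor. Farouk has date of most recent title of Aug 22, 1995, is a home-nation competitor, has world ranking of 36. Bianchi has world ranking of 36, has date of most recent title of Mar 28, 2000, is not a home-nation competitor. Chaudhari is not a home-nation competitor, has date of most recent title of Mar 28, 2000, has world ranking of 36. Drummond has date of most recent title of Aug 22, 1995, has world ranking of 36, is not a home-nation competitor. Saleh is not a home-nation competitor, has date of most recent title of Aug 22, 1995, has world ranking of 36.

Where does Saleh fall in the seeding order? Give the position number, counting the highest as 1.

By world ranking (lower first): Drummond, Farouk, Reyes, Saleh, Bianchi and Chaudhari (each 36).
Among Drummond, Farouk, Reyes, Saleh, Bianchi and Chaudhari, by date of most recent title (earlier first): Drummond, Farouk, Reyes and Saleh (Aug 22, 1995) before Bianchi and Chaudhari (Mar 28, 2000).
Among Drummond, Farouk, Reyes and Saleh, alphabetically by surname: Drummond before Farouk before Reyes before Saleh.
Among Bianchi and Chaudhari, alphabetically by surname: Bianchi before Chaudhari.
Order: Drummond, Farouk, Reyes, Saleh, Bianchi, Chaudhari. So position 4.

4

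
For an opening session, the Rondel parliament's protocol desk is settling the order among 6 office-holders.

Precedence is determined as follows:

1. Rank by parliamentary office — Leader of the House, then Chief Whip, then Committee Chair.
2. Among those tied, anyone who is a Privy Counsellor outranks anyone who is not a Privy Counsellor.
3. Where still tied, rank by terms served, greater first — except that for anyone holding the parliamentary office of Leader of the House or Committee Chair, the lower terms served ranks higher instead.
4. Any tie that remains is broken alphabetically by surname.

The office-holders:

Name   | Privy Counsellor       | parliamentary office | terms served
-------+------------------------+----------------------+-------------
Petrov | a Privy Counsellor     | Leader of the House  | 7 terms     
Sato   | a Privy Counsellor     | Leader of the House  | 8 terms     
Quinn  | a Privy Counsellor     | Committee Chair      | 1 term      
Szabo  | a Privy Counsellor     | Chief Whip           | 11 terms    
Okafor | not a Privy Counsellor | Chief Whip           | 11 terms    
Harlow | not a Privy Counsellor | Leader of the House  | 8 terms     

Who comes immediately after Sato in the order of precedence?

By parliamentary office: Petrov, Sato and Harlow (Leader of the House); then Szabo and Okafor (Chief Whip); then Quinn (Committee Chair).
Among Petrov, Sato and Harlow, a Privy Counsellor before not a Privy Counsellor: Petrov and Sato (a Privy Counsellor) before Harlow (not a Privy Counsellor).
Among Petrov and Sato, by terms served (lower first) (reversed rule for this group): Petrov (7 terms) before Sato (8 terms).
Among Szabo and Okafor, a Privy Counsellor before not a Privy Counsellor: Szabo (a Privy Counsellor) before Okafor (not a Privy Counsellor).
Order: Petrov, Sato, Harlow, Szabo, Okafor, Quinn.

Harlow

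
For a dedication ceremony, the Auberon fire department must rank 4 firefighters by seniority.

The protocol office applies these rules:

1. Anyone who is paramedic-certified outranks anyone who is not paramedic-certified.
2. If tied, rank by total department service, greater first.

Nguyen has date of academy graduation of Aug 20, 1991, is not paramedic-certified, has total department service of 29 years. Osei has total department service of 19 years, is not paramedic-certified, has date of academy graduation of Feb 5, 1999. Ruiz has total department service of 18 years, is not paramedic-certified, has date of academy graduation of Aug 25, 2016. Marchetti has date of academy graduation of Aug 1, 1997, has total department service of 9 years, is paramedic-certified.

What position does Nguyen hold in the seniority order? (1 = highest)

2

By the first rule: Marchetti (paramedic-certified); then Nguyen, Osei and Ruiz (each not paramedic-certified).
Among Nguyen, Osei and Ruiz, by total department service (higher first): Nguyen (29 years) before Osei (19 years) before Ruiz (18 years).
Order: Marchetti, Nguyen, Osei, Ruiz. So position 2.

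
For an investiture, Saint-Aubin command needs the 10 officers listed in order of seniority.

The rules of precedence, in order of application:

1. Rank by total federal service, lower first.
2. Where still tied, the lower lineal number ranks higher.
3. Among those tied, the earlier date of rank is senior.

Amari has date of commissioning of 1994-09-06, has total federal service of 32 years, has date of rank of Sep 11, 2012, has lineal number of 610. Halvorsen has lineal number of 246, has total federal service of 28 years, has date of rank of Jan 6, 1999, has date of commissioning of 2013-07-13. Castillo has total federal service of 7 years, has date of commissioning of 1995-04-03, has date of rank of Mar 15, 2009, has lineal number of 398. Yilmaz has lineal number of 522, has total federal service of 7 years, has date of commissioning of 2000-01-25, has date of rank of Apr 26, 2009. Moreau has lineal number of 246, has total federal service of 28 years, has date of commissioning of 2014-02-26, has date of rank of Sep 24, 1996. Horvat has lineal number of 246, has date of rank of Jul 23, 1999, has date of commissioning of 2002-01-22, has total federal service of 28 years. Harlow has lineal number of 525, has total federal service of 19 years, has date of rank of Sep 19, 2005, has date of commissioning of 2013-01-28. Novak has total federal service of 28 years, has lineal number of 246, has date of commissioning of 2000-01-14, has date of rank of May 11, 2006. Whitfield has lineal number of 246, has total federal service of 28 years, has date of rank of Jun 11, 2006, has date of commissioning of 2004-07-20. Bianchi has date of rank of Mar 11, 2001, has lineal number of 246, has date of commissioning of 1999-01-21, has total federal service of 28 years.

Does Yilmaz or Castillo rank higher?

By total federal service (lower first): Castillo and Yilmaz (both 7 years); then Harlow (19 years); then Moreau, Halvorsen, Horvat, Bianchi, Novak and Whitfield (each 28 years); then Amari (32 years).
Among Castillo and Yilmaz, by lineal number (lower first): Castillo (398) before Yilmaz (522).
Moreau, Halvorsen, Horvat, Bianchi, Novak and Whitfield all have lineal number 246, so the next rule applies.
Among Moreau, Halvorsen, Horvat, Bianchi, Novak and Whitfield, by date of rank (earlier first): Moreau (Sep 24, 1996) before Halvorsen (Jan 6, 1999) before Horvat (Jul 23, 1999) before Bianchi (Mar 11, 2001) before Novak (May 11, 2006) before Whitfield (Jun 11, 2006).
So Castillo takes precedence.

Castillo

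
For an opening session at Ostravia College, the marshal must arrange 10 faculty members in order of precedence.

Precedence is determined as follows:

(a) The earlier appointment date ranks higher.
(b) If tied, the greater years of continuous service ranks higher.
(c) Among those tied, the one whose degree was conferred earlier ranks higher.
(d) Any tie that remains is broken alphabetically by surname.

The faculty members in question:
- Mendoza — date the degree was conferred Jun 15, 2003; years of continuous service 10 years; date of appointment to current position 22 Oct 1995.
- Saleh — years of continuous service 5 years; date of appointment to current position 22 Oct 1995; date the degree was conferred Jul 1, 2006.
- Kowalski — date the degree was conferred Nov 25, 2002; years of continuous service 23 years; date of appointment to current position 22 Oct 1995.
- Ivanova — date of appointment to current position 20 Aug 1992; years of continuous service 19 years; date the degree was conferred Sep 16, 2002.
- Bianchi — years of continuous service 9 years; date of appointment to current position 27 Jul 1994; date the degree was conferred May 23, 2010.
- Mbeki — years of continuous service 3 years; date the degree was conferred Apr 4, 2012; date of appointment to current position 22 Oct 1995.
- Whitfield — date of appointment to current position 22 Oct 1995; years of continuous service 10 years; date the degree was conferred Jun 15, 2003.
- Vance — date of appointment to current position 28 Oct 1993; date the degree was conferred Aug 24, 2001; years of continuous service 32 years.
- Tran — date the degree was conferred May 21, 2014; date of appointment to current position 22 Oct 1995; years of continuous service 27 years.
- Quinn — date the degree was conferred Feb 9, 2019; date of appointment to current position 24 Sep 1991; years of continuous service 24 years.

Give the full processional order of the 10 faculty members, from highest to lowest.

By date of appointment to current position (earlier first): Quinn (24 Sep 1991); then Ivanova (20 Aug 1992); then Vance (28 Oct 1993); then Bianchi (27 Jul 1994); then Tran, Kowalski, Mendoza, Whitfield, Saleh and Mbeki (each 22 Oct 1995).
Among Tran, Kowalski, Mendoza, Whitfield, Saleh and Mbeki, by years of continuous service (higher first): Tran (27 years) before Kowalski (23 years) before Mendoza and Whitfield (10 years) before Saleh (5 years) before Mbeki (3 years).
Mendoza and Whitfield both have date the degree was conferred Jun 15, 2003, so the next rule applies.
Among Mendoza and Whitfield, alphabetically by surname: Mendoza before Whitfield.
Full order: Quinn, Ivanova, Vance, Bianchi, Tran, Kowalski, Mendoza, Whitfield, Saleh, Mbeki.

Quinn, Ivanova, Vance, Bianchi, Tran, Kowalski, Mendoza, Whitfield, Saleh, Mbeki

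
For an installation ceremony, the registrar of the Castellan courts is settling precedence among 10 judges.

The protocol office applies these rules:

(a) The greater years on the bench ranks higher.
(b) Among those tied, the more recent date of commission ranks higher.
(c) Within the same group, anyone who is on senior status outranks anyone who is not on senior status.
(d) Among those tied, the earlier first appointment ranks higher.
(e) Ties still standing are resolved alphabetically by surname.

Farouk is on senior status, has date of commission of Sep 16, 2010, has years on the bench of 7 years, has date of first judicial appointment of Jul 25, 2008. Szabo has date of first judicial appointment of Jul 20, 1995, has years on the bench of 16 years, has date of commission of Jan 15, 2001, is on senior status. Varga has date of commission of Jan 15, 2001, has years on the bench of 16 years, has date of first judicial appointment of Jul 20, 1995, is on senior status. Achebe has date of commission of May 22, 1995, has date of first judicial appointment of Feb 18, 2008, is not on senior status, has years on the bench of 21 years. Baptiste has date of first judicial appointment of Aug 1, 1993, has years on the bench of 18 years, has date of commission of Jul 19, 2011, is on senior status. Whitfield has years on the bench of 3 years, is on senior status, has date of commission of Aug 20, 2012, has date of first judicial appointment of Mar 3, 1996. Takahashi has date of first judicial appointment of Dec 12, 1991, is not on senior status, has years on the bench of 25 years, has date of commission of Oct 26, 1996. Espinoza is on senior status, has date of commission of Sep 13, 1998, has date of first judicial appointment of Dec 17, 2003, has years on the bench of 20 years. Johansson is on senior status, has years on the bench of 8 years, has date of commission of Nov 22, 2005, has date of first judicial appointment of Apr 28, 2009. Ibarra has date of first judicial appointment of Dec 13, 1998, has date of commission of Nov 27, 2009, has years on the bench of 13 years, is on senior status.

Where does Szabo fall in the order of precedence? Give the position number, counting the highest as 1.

5

By years on the bench (higher first): Takahashi (25 years); then Achebe (21 years); then Espinoza (20 years); then Baptiste (18 years); then Szabo and Varga (both 16 years); then Ibarra (13 years); then Johansson (8 years); then Farouk (7 years); then Whitfield (3 years).
Szabo and Varga both have date of commission Jan 15, 2001, so the next rule applies.
Szabo and Varga are each on senior status, so the next rule applies.
Szabo and Varga both have date of first judicial appointment Jul 20, 1995, so the next rule applies.
Among Szabo and Varga, alphabetically by surname: Szabo before Varga.
Order: Takahashi, Achebe, Espinoza, Baptiste, Szabo, Varga, Ibarra, Johansson, Farouk, Whitfield. So position 5.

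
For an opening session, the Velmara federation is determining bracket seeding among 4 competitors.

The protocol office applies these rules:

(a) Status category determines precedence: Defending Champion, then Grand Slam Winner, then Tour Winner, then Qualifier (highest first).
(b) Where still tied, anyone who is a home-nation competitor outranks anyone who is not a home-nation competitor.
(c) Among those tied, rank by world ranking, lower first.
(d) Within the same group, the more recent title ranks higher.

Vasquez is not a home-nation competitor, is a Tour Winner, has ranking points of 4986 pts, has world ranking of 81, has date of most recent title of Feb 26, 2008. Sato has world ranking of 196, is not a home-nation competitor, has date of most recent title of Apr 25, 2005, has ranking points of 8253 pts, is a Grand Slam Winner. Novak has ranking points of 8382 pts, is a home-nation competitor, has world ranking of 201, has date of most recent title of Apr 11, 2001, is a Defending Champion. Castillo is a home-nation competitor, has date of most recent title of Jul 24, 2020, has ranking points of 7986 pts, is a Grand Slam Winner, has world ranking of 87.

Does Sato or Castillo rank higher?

By status category: Novak (Defending Champion); then Castillo and Sato (Grand Slam Winner); then Vasquez (Tour Winner).
Among Castillo and Sato, a home-nation competitor before not a home-nation competitor: Castillo (a home-nation competitor) before Sato (not a home-nation competitor).
So Castillo takes precedence.

Castillo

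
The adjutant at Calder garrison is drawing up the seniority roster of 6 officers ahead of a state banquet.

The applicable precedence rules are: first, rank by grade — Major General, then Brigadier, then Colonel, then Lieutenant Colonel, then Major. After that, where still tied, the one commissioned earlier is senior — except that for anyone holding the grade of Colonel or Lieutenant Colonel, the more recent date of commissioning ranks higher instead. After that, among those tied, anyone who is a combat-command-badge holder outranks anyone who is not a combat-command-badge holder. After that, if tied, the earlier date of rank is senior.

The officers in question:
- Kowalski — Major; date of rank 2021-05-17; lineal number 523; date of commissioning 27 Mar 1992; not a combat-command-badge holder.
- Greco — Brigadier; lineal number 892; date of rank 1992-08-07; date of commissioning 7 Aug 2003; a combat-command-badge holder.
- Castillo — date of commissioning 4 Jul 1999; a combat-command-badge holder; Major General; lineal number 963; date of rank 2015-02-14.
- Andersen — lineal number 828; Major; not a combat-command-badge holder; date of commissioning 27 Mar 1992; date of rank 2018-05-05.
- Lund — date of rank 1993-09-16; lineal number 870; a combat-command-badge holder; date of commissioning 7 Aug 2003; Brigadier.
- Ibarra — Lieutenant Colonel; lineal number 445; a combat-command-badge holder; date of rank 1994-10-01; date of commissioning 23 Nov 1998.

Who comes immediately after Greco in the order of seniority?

By grade: Castillo (Major General); then Greco and Lund (Brigadier); then Ibarra (Lieutenant Colonel); then Andersen and Kowalski (Major).
Greco and Lund both have date of commissioning 7 Aug 2003, so the next rule applies.
Greco and Lund are each a combat-command-badge holder, so the next rule applies.
Among Greco and Lund, by date of rank (earlier first): Greco (1992-08-07) before Lund (1993-09-16).
Andersen and Kowalski both have date of commissioning 27 Mar 1992, so the next rule applies.
Andersen and Kowalski are each not a combat-command-badge holder, so the next rule applies.
Among Andersen and Kowalski, by date of rank (earlier first): Andersen (2018-05-05) before Kowalski (2021-05-17).
Order: Castillo, Greco, Lund, Ibarra, Andersen, Kowalski.

Lund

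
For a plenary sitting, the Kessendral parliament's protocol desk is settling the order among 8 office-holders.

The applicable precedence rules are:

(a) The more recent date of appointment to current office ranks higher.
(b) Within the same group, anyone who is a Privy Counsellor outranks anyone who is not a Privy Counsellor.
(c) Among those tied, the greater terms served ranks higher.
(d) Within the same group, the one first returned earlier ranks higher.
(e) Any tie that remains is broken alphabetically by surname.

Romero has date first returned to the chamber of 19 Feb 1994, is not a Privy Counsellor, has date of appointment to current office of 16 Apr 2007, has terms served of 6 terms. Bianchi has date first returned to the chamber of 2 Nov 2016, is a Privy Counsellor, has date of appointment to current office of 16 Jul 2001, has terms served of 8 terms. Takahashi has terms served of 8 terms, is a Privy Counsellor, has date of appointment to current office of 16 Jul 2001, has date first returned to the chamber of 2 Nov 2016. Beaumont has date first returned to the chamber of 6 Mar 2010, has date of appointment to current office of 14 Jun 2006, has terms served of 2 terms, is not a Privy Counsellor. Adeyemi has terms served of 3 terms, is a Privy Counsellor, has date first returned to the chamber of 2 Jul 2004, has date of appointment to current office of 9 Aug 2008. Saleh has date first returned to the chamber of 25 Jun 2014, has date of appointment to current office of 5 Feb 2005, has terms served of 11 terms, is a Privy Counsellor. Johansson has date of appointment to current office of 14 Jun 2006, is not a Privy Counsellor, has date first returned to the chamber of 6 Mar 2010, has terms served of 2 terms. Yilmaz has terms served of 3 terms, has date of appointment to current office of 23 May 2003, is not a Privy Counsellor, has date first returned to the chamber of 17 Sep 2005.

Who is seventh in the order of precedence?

By date of appointment to current office (later first): Adeyemi (9 Aug 2008); then Romero (16 Apr 2007); then Beaumont and Johansson (both 14 Jun 2006); then Saleh (5 Feb 2005); then Yilmaz (23 May 2003); then Bianchi and Takahashi (both 16 Jul 2001).
Beaumont and Johansson are each not a Privy Counsellor, so the next rule applies.
Beaumont and Johansson both have terms served 2 terms, so the next rule applies.
Beaumont and Johansson both have date first returned to the chamber 6 Mar 2010, so the next rule applies.
Among Beaumont and Johansson, alphabetically by surname: Beaumont before Johansson.
Bianchi and Takahashi are each a Privy Counsellor, so the next rule applies.
Bianchi and Takahashi both have terms served 8 terms, so the next rule applies.
Bianchi and Takahashi both have date first returned to the chamber 2 Nov 2016, so the next rule applies.
Among Bianchi and Takahashi, alphabetically by surname: Bianchi before Takahashi.
Order: Adeyemi, Romero, Beaumont, Johansson, Saleh, Yilmaz, Bianchi, Takahashi.

Bianchi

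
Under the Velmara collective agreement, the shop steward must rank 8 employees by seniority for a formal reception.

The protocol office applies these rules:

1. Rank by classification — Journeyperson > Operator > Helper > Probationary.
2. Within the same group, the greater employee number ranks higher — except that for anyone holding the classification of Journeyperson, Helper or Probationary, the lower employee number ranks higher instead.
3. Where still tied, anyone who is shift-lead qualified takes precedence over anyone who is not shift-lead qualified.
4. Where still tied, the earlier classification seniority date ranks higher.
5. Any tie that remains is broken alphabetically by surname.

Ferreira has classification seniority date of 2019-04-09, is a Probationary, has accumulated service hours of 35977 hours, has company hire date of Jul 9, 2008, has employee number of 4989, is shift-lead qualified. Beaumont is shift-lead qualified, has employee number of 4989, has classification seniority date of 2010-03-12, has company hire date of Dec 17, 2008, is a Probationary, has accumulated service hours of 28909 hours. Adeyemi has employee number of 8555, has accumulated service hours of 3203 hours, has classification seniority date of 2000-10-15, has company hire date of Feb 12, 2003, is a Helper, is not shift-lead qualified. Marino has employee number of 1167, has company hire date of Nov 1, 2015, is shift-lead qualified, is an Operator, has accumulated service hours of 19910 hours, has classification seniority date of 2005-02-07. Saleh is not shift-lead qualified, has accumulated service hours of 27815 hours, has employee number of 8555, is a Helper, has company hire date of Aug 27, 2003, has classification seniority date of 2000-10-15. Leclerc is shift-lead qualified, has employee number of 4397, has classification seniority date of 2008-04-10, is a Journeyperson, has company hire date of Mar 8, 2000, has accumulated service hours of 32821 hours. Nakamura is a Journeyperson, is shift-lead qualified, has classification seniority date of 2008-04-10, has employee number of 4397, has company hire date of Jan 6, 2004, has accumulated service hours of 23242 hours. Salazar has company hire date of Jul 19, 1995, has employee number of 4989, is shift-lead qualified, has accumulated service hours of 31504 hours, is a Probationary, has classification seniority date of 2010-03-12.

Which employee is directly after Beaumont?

Salazar

By classification: Leclerc and Nakamura (Journeyperson); then Marino (Operator); then Adeyemi and Saleh (Helper); then Beaumont, Salazar and Ferreira (Probationary).
Leclerc and Nakamura both have employee number 4397, so the next rule applies.
Leclerc and Nakamura are each shift-lead qualified, so the next rule applies.
Leclerc and Nakamura both have classification seniority date 2008-04-10, so the next rule applies.
Among Leclerc and Nakamura, alphabetically by surname: Leclerc before Nakamura.
Adeyemi and Saleh both have employee number 8555, so the next rule applies.
Adeyemi and Saleh are each not shift-lead qualified, so the next rule applies.
Adeyemi and Saleh both have classification seniority date 2000-10-15, so the next rule applies.
Among Adeyemi and Saleh, alphabetically by surname: Adeyemi before Saleh.
Beaumont, Salazar and Ferreira all have employee number 4989, so the next rule applies.
Beaumont, Salazar and Ferreira are each shift-lead qualified, so the next rule applies.
Among Beaumont, Salazar and Ferreira, by classification seniority date (earlier first): Beaumont and Salazar (2010-03-12) before Ferreira (2019-04-09).
Among Beaumont and Salazar, alphabetically by surname: Beaumont before Salazar.
Order: Leclerc, Nakamura, Marino, Adeyemi, Saleh, Beaumont, Salazar, Ferreira.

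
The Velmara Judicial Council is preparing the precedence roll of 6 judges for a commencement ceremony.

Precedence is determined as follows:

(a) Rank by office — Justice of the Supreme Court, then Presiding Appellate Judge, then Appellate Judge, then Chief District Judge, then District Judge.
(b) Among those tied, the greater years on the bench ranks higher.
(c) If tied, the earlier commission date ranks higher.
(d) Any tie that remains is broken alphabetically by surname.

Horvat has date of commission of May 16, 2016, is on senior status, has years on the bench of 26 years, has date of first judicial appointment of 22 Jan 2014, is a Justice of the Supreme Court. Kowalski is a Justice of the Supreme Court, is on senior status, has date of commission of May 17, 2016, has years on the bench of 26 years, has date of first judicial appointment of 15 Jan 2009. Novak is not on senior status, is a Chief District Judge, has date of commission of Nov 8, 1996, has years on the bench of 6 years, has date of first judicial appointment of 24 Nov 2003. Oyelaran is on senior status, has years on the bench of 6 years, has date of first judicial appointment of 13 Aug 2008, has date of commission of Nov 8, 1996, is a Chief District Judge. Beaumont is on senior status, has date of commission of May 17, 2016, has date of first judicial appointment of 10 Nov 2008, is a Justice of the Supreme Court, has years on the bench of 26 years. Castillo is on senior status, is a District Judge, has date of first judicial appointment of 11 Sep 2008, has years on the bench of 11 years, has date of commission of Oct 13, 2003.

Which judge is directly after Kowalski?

Novak

By office: Horvat, Beaumont and Kowalski (Justice of the Supreme Court); then Novak and Oyelaran (Chief District Judge); then Castillo (District Judge).
Horvat, Beaumont and Kowalski all have years on the bench 26 years, so the next rule applies.
Among Horvat, Beaumont and Kowalski, by date of commission (earlier first): Horvat (May 16, 2016) before Beaumont and Kowalski (May 17, 2016).
Among Beaumont and Kowalski, alphabetically by surname: Beaumont before Kowalski.
Novak and Oyelaran both have years on the bench 6 years, so the next rule applies.
Novak and Oyelaran both have date of commission Nov 8, 1996, so the next rule applies.
Among Novak and Oyelaran, alphabetically by surname: Novak before Oyelaran.
Order: Horvat, Beaumont, Kowalski, Novak, Oyelaran, Castillo.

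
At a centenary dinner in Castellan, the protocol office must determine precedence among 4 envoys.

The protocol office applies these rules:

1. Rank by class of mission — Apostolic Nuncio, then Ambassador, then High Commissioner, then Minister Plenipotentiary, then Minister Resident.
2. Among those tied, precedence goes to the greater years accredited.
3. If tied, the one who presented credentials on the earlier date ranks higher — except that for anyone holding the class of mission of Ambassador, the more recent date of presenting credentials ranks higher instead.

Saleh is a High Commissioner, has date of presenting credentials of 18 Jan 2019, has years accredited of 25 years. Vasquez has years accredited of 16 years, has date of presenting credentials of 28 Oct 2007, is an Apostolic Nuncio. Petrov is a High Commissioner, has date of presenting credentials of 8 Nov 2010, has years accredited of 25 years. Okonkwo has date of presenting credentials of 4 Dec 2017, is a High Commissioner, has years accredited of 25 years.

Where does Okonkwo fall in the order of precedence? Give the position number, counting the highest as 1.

By class of mission: Vasquez (Apostolic Nuncio); then Petrov, Okonkwo and Saleh (High Commissioner).
Petrov, Okonkwo and Saleh all have years accredited 25 years, so the next rule applies.
Among Petrov, Okonkwo and Saleh, by date of presenting credentials (earlier first): Petrov (8 Nov 2010) before Okonkwo (4 Dec 2017) before Saleh (18 Jan 2019).
Order: Vasquez, Petrov, Okonkwo, Saleh. So position 3.

3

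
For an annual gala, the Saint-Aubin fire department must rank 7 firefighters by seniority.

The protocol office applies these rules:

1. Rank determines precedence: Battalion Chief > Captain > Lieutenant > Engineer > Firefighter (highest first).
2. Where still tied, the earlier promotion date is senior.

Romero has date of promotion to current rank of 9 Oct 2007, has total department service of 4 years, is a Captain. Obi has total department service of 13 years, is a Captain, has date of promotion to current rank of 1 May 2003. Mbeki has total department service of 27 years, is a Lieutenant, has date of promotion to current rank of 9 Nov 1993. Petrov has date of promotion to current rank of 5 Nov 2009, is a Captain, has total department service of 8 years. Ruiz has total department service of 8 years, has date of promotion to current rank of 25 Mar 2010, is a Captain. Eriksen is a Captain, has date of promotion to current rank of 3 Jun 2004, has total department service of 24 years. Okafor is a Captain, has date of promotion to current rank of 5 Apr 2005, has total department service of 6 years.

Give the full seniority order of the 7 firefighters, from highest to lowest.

By rank: Obi, Eriksen, Okafor, Romero, Petrov and Ruiz (Captain); then Mbeki (Lieutenant).
Among Obi, Eriksen, Okafor, Romero, Petrov and Ruiz, by date of promotion to current rank (earlier first): Obi (1 May 2003) before Eriksen (3 Jun 2004) before Okafor (5 Apr 2005) before Romero (9 Oct 2007) before Petrov (5 Nov 2009) before Ruiz (25 Mar 2010).
Full order: Obi, Eriksen, Okafor, Romero, Petrov, Ruiz, Mbeki.

Obi, Eriksen, Okafor, Romero, Petrov, Ruiz, Mbeki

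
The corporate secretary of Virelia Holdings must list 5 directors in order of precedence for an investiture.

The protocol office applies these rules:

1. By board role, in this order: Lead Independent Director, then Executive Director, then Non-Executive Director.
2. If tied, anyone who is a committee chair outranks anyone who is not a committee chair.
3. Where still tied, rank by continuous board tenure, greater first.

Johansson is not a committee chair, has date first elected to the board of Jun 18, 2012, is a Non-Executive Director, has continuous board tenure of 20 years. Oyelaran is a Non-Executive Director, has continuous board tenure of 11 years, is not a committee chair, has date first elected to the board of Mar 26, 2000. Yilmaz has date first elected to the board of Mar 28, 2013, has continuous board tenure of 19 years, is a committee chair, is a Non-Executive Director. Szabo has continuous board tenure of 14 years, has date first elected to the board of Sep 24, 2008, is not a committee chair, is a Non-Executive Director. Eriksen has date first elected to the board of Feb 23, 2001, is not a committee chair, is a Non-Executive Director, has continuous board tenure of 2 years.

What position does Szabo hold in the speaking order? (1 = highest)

3

By board role: Yilmaz, Johansson, Szabo, Oyelaran and Eriksen (Non-Executive Director).
Among Yilmaz, Johansson, Szabo, Oyelaran and Eriksen, a committee chair before not a committee chair: Yilmaz (a committee chair) before Johansson, Szabo, Oyelaran and Eriksen (not a committee chair).
Among Johansson, Szabo, Oyelaran and Eriksen, by continuous board tenure (higher first): Johansson (20 years) before Szabo (14 years) before Oyelaran (11 years) before Eriksen (2 years).
Order: Yilmaz, Johansson, Szabo, Oyelaran, Eriksen. So position 3.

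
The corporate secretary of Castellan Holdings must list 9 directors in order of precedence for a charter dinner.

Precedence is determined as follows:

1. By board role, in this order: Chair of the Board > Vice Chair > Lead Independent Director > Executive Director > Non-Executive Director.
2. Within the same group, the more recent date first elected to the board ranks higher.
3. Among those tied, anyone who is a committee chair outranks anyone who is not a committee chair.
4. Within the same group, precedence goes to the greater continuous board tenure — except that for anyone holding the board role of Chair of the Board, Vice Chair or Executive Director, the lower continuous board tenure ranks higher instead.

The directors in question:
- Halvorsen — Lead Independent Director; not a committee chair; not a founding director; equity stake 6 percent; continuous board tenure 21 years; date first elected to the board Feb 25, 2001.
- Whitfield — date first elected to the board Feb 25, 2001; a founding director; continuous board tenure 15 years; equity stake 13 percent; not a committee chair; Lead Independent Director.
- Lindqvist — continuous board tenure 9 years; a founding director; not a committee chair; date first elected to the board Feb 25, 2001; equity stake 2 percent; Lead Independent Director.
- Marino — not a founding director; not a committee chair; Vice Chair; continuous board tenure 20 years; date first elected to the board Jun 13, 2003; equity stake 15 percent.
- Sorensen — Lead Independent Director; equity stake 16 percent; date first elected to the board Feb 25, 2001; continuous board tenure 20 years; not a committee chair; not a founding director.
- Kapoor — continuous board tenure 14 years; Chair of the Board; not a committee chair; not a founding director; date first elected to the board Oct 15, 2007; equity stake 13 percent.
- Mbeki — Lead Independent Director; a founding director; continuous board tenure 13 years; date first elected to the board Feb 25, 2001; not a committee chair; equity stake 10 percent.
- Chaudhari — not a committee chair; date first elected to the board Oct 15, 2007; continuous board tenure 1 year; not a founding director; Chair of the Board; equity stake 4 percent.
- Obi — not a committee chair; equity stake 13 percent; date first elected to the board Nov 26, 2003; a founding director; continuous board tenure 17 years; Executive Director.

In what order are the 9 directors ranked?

Chaudhari, Kapoor, Marino, Halvorsen, Sorensen, Whitfield, Mbeki, Lindqvist, Obi

By board role: Chaudhari and Kapoor (Chair of the Board); then Marino (Vice Chair); then Halvorsen, Sorensen, Whitfield, Mbeki and Lindqvist (Lead Independent Director); then Obi (Executive Director).
Chaudhari and Kapoor both have date first elected to the board Oct 15, 2007, so the next rule applies.
Chaudhari and Kapoor are each not a committee chair, so the next rule applies.
Among Chaudhari and Kapoor, by continuous board tenure (lower first) (reversed rule for this group): Chaudhari (1 year) before Kapoor (14 years).
Halvorsen, Sorensen, Whitfield, Mbeki and Lindqvist all have date first elected to the board Feb 25, 2001, so the next rule applies.
Halvorsen, Sorensen, Whitfield, Mbeki and Lindqvist are each not a committee chair, so the next rule applies.
Among Halvorsen, Sorensen, Whitfield, Mbeki and Lindqvist, by continuous board tenure (higher first): Halvorsen (21 years) before Sorensen (20 years) before Whitfield (15 years) before Mbeki (13 years) before Lindqvist (9 years).
Full order: Chaudhari, Kapoor, Marino, Halvorsen, Sorensen, Whitfield, Mbeki, Lindqvist, Obi.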